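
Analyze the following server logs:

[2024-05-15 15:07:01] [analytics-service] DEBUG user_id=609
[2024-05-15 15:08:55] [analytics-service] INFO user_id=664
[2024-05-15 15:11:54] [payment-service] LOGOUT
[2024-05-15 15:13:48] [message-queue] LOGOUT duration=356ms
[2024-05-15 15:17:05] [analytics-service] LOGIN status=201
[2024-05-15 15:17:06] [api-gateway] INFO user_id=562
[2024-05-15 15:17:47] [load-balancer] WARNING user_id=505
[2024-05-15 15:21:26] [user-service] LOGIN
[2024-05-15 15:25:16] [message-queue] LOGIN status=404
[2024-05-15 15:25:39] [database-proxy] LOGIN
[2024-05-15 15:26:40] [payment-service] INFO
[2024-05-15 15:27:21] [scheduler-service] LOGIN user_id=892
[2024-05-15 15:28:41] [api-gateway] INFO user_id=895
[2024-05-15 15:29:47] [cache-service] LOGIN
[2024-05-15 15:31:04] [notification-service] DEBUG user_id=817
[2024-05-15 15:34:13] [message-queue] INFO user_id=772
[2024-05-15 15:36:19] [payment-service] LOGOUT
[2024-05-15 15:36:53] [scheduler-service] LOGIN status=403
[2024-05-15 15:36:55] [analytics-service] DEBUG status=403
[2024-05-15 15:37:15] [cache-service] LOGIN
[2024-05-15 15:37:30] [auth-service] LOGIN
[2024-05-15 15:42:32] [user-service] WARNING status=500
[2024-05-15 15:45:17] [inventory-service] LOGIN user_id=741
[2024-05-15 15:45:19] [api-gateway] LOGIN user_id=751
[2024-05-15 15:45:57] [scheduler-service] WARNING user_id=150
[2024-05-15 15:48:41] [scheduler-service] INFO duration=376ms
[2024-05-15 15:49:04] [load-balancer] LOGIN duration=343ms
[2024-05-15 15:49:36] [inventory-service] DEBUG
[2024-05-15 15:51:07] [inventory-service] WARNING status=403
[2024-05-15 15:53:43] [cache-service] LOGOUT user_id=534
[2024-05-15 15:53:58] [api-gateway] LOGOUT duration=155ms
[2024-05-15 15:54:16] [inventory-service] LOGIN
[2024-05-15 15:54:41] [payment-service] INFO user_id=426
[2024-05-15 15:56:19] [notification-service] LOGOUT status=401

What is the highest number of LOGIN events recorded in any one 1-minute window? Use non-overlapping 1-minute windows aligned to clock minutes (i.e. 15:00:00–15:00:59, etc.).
2

To find the burst window:

1. Divide the log period into non-overlapping 1-minute windows starting at 15:00
2. Count LOGIN events in each window
3. Find the window with maximum count
4. Maximum events in a window: 2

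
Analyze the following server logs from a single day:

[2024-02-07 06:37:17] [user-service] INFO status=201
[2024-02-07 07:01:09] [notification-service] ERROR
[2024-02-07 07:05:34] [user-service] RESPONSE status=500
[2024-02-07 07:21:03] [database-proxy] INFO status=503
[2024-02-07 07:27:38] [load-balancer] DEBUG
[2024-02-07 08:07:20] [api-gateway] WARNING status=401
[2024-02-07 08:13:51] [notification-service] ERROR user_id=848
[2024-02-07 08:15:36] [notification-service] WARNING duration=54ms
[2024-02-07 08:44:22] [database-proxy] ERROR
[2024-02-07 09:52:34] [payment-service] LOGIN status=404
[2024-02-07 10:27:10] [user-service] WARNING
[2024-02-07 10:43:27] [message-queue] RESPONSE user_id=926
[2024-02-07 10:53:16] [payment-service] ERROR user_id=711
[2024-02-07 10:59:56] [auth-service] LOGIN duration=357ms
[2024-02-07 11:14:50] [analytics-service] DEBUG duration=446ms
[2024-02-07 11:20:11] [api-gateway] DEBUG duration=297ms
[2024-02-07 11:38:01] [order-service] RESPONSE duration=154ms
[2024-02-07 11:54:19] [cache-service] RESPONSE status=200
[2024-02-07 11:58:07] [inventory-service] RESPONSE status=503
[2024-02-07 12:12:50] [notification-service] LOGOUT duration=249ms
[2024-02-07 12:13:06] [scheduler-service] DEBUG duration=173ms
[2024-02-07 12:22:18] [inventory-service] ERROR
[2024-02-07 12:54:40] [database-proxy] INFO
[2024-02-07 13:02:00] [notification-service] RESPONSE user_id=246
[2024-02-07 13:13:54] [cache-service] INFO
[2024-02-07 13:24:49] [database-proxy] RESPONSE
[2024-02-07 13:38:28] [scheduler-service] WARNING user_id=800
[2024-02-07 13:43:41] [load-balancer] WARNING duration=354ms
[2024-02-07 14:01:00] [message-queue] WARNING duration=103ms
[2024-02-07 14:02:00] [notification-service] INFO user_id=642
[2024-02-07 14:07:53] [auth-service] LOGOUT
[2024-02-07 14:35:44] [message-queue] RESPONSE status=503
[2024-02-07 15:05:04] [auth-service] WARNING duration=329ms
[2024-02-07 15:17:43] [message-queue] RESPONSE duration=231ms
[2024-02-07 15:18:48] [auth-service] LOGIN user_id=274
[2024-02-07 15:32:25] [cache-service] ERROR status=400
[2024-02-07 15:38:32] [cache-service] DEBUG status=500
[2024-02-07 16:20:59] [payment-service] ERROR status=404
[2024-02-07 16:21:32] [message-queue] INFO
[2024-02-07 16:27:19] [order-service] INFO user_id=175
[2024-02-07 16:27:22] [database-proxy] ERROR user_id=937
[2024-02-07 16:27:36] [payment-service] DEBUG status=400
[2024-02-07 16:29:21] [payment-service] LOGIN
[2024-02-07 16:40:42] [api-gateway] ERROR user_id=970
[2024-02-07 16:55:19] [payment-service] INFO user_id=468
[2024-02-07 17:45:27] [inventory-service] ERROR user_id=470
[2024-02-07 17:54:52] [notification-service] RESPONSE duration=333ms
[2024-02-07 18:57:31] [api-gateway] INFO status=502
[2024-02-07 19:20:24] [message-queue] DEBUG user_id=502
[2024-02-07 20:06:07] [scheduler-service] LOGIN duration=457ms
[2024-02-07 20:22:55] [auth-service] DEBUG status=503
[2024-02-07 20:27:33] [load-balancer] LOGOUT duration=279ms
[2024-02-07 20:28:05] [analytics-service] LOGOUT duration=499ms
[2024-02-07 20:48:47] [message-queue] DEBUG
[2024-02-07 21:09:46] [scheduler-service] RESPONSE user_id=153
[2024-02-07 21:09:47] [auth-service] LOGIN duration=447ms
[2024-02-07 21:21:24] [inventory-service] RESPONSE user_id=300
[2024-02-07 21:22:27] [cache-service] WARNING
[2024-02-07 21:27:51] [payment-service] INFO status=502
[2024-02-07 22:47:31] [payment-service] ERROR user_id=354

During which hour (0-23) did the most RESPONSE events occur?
11

To find the peak hour:

1. Group all RESPONSE events by hour
2. Count events in each hour
3. Find hour with maximum count
4. Peak hour: 11 (with 3 events)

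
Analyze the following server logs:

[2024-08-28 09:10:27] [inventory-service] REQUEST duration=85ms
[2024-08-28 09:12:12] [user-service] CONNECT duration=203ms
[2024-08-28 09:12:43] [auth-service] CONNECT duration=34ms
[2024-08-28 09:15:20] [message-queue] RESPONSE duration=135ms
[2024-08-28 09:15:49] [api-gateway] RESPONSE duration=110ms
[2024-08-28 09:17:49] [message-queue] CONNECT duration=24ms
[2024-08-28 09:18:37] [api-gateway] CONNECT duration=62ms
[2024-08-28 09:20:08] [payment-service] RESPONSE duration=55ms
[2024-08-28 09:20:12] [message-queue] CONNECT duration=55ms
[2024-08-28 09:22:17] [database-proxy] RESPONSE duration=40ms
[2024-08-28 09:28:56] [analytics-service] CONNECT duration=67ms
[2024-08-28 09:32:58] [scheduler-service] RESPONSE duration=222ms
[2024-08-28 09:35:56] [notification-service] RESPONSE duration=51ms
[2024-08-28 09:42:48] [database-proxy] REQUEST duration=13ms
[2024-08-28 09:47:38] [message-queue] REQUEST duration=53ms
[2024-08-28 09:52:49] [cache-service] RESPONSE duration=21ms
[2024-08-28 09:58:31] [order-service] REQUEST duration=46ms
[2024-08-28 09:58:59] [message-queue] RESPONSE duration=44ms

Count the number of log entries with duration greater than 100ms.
4

To count timeouts:

1. Threshold: 100ms
2. Extract duration from each log entry
3. Count entries where duration > 100
4. Timeout count: 4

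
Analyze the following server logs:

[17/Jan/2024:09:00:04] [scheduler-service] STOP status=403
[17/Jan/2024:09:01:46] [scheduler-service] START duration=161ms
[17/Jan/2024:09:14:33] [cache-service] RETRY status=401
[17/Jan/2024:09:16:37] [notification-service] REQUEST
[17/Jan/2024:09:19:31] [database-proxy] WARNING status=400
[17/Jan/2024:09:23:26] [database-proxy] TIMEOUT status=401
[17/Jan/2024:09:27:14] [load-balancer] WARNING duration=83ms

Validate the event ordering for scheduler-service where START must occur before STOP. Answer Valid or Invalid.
Invalid

To validate ordering:

1. Required order: START → STOP
2. Rule: START must occur before STOP
3. Check actual order of events for scheduler-service
4. Result: Invalid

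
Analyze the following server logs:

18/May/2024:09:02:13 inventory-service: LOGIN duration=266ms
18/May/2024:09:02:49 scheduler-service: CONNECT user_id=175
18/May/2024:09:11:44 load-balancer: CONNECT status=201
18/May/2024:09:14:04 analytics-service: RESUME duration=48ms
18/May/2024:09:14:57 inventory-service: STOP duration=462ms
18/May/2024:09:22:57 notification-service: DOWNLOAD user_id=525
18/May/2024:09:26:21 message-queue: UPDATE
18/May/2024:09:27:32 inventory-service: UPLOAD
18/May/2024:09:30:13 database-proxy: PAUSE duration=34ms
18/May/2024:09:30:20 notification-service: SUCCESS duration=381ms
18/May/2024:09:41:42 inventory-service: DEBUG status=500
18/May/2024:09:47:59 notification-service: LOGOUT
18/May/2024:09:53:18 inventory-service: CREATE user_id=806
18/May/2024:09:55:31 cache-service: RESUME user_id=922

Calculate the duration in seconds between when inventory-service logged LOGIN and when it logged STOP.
764

To find the time between events:

1. Locate the first LOGIN event for inventory-service: 18/May/2024:09:02:13
2. Locate the first STOP event for inventory-service: 18/May/2024:09:14:57
3. Calculate the difference: 18/May/2024:09:14:57 - 18/May/2024:09:02:13 = 764 seconds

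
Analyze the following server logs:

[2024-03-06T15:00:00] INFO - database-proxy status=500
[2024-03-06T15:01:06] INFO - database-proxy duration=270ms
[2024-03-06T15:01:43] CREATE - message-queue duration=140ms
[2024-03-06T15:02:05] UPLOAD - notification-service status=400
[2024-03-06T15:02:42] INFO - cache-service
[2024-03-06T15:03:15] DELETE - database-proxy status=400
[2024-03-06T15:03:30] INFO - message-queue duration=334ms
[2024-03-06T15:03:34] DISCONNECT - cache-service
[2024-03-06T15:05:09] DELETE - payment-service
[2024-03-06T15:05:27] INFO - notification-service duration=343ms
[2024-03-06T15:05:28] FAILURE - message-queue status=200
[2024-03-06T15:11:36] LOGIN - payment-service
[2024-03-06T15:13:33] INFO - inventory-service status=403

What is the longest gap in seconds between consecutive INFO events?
486

To find the longest gap:

1. Extract all INFO events in chronological order
2. Calculate time differences between consecutive events
3. Find the maximum difference
4. Longest gap: 486 seconds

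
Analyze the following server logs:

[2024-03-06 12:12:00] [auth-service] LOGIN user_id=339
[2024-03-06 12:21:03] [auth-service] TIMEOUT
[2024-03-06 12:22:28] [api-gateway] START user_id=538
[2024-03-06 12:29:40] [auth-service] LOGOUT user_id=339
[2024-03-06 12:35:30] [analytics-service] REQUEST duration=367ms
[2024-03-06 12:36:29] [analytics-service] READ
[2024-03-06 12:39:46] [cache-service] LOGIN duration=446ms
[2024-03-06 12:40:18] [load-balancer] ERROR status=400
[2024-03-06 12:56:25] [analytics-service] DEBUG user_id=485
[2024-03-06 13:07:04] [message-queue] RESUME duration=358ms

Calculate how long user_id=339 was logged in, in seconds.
1060

To calculate session duration:

1. Find LOGIN event for user_id=339: 2024-03-06 12:12:00
2. Find LOGOUT event for user_id=339: 2024-03-06 12:29:40
3. Session duration: 2024-03-06 12:29:40 - 2024-03-06 12:12:00 = 1060 seconds (17 minutes)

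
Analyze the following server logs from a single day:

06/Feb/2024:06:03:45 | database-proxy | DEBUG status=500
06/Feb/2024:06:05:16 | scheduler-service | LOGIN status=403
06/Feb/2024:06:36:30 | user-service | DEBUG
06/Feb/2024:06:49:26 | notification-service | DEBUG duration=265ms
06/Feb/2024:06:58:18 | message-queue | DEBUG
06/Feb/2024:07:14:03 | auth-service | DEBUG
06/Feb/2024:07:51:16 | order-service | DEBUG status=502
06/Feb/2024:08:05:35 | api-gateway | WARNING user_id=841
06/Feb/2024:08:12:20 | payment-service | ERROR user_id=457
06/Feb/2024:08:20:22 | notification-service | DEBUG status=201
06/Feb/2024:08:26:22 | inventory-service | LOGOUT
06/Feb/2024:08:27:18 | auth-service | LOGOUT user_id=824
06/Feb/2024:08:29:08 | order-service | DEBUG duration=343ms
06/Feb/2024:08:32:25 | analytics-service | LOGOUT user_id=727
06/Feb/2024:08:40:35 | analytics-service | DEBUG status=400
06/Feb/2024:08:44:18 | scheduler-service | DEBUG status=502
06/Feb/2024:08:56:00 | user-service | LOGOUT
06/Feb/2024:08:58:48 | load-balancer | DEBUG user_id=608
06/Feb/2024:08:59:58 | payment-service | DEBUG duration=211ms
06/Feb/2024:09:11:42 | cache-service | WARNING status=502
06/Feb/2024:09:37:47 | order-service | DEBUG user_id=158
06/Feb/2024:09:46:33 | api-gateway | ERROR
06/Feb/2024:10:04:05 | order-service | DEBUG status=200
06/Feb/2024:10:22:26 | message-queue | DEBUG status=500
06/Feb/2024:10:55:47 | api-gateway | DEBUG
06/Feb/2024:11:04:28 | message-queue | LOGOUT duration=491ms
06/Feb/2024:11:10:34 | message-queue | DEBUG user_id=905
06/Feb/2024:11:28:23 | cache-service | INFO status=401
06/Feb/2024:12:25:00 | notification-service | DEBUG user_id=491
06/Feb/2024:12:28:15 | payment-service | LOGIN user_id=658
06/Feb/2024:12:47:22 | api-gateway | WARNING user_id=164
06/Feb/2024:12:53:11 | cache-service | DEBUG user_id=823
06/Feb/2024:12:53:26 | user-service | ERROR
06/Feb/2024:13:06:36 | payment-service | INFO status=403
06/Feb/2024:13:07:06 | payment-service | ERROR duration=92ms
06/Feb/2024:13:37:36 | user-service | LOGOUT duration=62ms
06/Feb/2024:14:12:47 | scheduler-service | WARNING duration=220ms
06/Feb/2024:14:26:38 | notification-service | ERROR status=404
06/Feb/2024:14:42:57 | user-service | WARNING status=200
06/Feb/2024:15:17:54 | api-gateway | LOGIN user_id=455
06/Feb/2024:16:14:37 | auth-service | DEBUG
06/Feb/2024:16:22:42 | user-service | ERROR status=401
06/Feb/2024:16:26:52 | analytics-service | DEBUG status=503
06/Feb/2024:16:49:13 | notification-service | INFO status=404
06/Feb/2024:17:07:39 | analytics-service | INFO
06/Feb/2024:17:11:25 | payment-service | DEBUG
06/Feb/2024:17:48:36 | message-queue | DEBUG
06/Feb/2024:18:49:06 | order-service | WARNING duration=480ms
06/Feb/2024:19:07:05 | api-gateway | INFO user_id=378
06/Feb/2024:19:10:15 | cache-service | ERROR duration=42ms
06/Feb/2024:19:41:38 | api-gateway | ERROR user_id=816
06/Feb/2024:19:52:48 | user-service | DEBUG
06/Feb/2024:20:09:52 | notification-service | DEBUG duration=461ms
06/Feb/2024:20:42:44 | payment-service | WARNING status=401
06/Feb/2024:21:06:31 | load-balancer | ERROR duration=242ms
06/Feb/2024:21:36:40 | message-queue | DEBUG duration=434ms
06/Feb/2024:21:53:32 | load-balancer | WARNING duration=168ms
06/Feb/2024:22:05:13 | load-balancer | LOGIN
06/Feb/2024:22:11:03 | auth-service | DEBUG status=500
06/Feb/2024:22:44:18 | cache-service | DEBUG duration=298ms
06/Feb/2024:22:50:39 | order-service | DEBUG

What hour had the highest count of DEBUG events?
8

To find the peak hour:

1. Group all DEBUG events by hour
2. Count events in each hour
3. Find hour with maximum count
4. Peak hour: 8 (with 6 events)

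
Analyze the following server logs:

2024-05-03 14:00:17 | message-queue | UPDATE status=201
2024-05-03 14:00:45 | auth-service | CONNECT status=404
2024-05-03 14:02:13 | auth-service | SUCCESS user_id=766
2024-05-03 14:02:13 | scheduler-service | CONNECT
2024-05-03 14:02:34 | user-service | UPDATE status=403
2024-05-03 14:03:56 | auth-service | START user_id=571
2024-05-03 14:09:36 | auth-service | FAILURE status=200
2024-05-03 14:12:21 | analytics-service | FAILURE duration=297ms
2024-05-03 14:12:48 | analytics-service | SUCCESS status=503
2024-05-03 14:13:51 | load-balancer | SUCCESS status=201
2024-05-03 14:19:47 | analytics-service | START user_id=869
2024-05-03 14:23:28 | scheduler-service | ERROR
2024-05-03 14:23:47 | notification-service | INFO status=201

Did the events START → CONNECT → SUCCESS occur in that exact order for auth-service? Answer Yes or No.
No

To verify sequence order:

1. Find all events in sequence START → CONNECT → SUCCESS for auth-service
2. Extract their timestamps
3. Check if timestamps are in ascending order
4. Result: No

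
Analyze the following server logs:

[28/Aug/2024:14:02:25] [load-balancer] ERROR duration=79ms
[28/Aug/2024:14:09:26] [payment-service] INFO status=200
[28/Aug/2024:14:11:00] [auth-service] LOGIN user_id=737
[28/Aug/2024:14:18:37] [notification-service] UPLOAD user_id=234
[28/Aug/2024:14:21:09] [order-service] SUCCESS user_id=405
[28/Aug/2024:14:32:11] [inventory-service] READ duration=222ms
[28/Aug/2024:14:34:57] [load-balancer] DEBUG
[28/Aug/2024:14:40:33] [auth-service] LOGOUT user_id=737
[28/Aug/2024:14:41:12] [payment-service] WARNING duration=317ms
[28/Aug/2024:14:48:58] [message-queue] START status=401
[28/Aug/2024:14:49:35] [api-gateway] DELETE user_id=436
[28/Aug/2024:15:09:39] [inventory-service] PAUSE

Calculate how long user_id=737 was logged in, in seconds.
1773

To calculate session duration:

1. Find LOGIN event for user_id=737: 28/Aug/2024:14:11:00
2. Find LOGOUT event for user_id=737: 28/Aug/2024:14:40:33
3. Session duration: 28/Aug/2024:14:40:33 - 28/Aug/2024:14:11:00 = 1773 seconds (29 minutes)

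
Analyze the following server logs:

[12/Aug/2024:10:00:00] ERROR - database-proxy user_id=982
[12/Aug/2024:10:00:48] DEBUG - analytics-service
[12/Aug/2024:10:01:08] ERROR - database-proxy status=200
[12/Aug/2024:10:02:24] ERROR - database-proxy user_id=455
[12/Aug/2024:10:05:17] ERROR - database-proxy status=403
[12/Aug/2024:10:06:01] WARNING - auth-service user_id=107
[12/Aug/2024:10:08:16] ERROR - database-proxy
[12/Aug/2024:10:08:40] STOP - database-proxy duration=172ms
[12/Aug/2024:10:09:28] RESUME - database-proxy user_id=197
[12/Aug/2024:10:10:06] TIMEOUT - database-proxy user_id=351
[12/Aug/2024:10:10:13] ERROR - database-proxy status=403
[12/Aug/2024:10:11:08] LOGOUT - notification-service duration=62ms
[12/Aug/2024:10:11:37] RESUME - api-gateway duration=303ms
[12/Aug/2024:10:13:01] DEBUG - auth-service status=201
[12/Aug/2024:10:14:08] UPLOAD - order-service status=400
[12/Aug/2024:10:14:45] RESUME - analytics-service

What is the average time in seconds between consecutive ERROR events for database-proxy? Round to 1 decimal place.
122.6

To calculate average interval:

1. Find all ERROR events for database-proxy in order
2. Calculate time gaps between consecutive events
3. Compute mean of gaps: 613 / 5 = 122.6 seconds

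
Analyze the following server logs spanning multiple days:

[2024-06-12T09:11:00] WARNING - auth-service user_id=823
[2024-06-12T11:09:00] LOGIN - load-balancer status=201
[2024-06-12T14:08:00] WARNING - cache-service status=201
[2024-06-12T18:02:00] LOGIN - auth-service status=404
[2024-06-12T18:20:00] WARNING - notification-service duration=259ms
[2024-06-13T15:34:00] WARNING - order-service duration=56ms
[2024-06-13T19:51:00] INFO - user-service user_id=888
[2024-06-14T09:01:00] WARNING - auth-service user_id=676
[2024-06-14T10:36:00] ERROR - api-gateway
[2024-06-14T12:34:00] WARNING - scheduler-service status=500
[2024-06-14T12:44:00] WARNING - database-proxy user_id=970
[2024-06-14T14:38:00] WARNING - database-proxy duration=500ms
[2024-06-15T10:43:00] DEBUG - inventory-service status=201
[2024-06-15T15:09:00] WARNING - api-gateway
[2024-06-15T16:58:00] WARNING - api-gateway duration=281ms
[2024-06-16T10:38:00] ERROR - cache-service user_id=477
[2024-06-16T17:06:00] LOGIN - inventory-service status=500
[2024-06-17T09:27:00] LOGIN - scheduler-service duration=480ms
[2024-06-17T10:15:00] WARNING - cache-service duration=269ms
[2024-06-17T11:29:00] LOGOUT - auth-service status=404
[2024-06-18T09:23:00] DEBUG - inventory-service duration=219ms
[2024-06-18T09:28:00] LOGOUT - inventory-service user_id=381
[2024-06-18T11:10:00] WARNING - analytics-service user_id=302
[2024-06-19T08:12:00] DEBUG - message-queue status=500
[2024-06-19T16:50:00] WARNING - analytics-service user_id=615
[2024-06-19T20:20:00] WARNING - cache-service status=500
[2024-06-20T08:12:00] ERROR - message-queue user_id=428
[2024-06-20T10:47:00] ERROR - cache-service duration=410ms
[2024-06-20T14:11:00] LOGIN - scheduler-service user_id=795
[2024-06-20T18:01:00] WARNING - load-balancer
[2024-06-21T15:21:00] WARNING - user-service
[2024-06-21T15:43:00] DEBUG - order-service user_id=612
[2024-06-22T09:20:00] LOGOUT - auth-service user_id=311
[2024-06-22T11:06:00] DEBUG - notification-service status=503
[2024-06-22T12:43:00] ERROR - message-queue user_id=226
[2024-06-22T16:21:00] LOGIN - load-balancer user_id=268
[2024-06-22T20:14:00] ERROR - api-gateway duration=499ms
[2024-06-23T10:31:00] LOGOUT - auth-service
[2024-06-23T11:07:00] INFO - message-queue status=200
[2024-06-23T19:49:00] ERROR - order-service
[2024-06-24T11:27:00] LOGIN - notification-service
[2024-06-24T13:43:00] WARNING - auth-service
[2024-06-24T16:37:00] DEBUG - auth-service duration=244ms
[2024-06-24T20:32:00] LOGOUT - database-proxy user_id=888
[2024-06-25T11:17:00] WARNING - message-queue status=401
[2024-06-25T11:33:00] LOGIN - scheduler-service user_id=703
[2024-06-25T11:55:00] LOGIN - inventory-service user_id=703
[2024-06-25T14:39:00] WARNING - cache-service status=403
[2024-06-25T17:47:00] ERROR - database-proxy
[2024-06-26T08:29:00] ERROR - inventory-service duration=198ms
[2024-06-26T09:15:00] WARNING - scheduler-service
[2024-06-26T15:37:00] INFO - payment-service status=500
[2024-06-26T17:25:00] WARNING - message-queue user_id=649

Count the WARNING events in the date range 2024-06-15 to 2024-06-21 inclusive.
8

To filter by date range:

1. Date range: 2024-06-15 through 2024-06-21, both dates inclusive
2. Filter for WARNING events whose date falls in this range
3. Count matching events: 8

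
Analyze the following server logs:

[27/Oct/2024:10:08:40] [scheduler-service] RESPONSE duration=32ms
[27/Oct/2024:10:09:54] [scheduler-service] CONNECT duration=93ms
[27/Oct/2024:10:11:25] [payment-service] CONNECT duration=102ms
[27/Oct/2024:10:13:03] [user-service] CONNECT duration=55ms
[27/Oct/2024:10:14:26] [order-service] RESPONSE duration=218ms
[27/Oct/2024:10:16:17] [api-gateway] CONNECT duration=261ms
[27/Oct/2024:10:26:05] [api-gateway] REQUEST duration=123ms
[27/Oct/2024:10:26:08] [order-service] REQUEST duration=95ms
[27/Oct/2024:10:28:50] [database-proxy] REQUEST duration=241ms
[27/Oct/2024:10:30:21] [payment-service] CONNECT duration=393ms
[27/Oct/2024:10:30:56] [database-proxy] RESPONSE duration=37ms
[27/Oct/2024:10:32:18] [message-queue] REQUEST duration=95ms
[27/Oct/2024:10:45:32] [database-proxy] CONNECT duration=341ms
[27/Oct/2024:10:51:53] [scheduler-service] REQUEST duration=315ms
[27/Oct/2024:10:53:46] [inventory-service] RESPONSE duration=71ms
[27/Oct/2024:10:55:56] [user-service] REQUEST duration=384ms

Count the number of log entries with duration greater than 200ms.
7

To count timeouts:

1. Threshold: 200ms
2. Extract duration from each log entry
3. Count entries where duration > 200
4. Timeout count: 7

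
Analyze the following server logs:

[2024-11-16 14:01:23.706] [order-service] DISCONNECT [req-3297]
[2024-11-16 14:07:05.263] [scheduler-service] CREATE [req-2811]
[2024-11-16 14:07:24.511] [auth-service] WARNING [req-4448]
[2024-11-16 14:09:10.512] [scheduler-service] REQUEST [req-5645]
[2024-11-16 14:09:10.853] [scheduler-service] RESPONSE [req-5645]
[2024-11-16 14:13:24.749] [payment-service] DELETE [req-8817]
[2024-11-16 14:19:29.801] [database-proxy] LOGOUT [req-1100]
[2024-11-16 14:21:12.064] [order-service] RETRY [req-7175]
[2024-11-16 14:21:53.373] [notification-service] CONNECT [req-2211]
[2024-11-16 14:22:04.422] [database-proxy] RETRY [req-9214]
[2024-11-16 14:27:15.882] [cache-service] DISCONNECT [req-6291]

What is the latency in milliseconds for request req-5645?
341

To calculate latency:

1. Find REQUEST with id req-5645: 2024-11-16 14:09:10.512
2. Find RESPONSE with id req-5645: 2024-11-16 14:09:10.853
3. Latency: 2024-11-16 14:09:10.853 - 2024-11-16 14:09:10.512 = 341ms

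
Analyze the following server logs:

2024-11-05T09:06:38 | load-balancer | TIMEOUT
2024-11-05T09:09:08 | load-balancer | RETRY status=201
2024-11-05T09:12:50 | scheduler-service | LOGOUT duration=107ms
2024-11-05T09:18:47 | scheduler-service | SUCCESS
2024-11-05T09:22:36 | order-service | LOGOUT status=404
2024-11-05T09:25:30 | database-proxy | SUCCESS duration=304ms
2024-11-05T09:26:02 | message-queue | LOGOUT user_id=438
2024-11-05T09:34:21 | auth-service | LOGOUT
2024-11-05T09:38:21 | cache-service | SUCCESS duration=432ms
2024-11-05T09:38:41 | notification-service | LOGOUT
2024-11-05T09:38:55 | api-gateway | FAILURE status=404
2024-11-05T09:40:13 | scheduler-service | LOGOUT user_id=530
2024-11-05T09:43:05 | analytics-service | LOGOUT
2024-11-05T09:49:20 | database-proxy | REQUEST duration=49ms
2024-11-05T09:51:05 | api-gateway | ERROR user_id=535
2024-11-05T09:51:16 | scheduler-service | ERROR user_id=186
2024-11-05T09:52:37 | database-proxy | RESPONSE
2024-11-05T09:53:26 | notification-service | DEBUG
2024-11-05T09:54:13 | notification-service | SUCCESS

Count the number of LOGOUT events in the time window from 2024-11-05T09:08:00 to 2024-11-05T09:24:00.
2

To count events in the time window:

1. Window boundaries: 2024-11-05T09:08:00 to 2024-11-05T09:24:00
2. Filter for LOGOUT events within this window
3. Count matching events: 2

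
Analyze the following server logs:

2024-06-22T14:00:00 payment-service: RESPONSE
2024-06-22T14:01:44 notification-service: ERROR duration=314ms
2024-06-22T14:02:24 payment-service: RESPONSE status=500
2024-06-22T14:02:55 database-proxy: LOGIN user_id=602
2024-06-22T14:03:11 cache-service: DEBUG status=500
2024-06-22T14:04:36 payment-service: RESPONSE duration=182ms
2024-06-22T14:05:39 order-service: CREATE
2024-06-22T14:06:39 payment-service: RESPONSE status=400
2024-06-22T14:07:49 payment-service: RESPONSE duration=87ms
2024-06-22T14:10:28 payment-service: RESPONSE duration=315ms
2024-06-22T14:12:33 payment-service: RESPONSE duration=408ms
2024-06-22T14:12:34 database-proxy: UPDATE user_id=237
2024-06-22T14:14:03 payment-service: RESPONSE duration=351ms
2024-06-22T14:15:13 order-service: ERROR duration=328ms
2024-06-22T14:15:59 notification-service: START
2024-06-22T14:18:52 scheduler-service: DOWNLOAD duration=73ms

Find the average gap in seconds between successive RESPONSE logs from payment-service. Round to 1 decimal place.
120.4

To calculate average interval:

1. Find all RESPONSE events for payment-service in order
2. Calculate time gaps between consecutive events
3. Compute mean of gaps: 843 / 7 = 120.4 seconds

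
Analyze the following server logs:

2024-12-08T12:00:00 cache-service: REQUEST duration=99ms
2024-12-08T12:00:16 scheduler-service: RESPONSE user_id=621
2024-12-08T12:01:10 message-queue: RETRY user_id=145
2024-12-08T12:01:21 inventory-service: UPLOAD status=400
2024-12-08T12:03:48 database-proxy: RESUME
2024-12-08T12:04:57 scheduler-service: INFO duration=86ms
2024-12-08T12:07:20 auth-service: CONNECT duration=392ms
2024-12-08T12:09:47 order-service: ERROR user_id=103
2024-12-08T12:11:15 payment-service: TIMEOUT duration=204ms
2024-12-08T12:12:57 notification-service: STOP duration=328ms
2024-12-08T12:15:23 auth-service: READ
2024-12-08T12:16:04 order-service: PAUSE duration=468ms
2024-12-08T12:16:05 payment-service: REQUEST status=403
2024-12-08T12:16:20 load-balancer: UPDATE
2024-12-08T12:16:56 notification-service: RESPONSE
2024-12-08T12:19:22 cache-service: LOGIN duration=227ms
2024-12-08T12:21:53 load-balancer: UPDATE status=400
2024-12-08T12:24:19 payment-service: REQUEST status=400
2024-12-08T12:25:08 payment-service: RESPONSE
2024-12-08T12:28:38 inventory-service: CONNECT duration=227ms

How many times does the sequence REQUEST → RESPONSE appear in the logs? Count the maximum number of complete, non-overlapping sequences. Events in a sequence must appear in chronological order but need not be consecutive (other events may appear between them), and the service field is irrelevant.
3

To count sequences:

1. Look for pattern: REQUEST → RESPONSE
2. Greedily scan the log in chronological order, matching each sequence element in turn (ignoring service)
3. Each time the full pattern completes, increment the count and restart matching from the next event
4. Complete non-overlapping sequences found: 3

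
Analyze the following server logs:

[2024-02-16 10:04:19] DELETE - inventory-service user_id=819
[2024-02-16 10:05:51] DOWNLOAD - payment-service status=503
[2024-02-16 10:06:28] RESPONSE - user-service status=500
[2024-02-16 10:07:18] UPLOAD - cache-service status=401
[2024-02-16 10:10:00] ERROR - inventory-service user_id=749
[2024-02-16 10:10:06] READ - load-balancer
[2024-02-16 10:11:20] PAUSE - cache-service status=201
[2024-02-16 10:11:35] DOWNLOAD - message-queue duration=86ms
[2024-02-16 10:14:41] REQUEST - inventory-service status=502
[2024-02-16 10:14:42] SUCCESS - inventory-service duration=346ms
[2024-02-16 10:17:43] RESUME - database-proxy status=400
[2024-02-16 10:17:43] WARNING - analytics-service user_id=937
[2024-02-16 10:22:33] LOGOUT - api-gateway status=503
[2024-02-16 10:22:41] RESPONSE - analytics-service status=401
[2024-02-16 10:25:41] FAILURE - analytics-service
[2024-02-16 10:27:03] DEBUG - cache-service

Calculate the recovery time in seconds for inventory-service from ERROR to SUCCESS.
282

To calculate recovery time:

1. Find ERROR event for inventory-service: 2024-02-16 10:10:00
2. Find next SUCCESS event for inventory-service: 2024-02-16 10:14:42
3. Recovery time: 2024-02-16 10:14:42 - 2024-02-16 10:10:00 = 282 seconds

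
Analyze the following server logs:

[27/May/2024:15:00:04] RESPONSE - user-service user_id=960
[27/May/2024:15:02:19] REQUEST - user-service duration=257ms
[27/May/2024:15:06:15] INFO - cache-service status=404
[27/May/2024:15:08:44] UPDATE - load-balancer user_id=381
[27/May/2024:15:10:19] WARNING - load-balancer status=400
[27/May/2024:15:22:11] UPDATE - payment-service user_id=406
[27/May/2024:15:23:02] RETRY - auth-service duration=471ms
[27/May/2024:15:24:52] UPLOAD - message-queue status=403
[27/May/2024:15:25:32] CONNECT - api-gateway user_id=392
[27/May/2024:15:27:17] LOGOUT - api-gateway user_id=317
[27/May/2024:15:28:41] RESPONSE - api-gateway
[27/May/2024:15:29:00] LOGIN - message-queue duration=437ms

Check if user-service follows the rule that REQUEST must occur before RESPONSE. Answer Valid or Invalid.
Invalid

To validate ordering:

1. Required order: REQUEST → RESPONSE
2. Rule: REQUEST must occur before RESPONSE
3. Check actual order of events for user-service
4. Result: Invalid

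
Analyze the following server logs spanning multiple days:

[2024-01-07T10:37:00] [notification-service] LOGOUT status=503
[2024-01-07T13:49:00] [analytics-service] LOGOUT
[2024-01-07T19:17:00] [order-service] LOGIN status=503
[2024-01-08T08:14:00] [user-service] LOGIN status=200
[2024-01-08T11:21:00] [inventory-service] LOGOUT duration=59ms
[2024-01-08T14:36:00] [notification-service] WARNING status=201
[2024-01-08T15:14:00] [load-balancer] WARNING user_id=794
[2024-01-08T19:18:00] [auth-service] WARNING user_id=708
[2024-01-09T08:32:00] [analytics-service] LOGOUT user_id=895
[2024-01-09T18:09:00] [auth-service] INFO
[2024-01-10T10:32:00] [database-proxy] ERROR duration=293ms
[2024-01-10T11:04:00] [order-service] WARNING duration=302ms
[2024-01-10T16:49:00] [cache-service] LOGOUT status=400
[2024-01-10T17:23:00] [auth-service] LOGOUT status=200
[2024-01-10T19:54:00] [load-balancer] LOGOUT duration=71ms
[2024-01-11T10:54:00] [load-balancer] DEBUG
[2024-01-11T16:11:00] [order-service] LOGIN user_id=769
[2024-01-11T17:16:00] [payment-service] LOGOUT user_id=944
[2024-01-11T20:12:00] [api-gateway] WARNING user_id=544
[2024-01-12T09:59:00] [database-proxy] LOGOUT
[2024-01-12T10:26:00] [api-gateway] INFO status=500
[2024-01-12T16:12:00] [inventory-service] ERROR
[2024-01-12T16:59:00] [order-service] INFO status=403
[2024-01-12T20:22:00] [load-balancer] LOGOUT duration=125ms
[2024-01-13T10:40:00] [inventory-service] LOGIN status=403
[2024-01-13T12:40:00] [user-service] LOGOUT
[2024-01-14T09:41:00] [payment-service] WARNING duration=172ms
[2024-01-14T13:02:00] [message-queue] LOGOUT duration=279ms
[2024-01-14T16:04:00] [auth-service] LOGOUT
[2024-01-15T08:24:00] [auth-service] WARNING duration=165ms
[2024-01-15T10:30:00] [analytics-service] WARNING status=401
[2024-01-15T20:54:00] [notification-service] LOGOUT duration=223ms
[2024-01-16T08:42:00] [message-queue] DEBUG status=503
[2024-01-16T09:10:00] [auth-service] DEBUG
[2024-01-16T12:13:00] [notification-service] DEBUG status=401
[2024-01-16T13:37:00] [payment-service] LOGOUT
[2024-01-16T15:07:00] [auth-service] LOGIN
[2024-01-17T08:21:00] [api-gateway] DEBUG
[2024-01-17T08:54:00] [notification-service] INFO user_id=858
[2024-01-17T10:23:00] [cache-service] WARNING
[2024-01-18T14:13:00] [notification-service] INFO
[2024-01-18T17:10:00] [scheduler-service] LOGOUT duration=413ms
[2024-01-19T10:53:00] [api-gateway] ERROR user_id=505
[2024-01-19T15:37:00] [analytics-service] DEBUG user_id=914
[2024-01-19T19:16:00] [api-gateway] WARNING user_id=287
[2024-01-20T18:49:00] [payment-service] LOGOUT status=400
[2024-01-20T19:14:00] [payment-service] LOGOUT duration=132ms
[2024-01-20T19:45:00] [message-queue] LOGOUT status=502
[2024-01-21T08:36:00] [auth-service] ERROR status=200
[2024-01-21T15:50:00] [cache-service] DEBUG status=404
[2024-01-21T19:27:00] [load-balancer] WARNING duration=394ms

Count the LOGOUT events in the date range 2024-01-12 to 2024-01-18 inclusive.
8

To filter by date range:

1. Date range: 2024-01-12 through 2024-01-18, both dates inclusive
2. Filter for LOGOUT events whose date falls in this range
3. Count matching events: 8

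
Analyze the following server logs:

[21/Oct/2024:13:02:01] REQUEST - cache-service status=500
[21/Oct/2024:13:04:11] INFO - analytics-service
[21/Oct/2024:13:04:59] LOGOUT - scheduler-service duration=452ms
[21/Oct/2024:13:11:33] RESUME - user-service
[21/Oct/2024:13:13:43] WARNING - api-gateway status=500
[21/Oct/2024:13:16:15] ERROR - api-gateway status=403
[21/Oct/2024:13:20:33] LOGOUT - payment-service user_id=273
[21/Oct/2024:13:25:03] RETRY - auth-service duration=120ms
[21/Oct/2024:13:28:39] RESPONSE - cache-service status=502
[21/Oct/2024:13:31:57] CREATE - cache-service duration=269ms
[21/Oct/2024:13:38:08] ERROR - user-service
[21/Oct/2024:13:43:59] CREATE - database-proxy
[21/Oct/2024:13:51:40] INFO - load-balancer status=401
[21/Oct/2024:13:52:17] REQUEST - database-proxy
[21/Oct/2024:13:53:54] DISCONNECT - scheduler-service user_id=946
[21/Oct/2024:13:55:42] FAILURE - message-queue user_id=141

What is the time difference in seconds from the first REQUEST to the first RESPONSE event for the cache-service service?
1598

To find the time between events:

1. Locate the first REQUEST event for cache-service: 21/Oct/2024:13:02:01
2. Locate the first RESPONSE event for cache-service: 21/Oct/2024:13:28:39
3. Calculate the difference: 21/Oct/2024:13:28:39 - 21/Oct/2024:13:02:01 = 1598 seconds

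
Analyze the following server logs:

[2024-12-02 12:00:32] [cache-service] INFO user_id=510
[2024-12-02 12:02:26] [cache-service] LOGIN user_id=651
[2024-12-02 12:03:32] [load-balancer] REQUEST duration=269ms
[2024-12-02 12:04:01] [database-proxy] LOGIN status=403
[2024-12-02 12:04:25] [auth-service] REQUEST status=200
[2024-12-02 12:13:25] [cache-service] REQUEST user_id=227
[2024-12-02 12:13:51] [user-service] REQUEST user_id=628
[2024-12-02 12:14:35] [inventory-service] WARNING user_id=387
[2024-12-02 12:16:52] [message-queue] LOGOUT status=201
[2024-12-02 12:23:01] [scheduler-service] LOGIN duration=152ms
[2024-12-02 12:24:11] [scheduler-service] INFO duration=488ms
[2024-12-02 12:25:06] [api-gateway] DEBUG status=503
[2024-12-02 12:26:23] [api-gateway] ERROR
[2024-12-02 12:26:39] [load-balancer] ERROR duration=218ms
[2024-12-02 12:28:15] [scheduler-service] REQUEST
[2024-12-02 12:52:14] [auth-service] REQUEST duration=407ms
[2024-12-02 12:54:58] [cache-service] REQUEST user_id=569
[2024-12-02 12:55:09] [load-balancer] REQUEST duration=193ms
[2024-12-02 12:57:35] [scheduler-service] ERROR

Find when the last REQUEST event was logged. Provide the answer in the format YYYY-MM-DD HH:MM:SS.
2024-12-02 12:55:09

To find the last event:

1. Filter for all REQUEST events
2. Sort by timestamp
3. Select the last one
4. Timestamp: 2024-12-02 12:55:09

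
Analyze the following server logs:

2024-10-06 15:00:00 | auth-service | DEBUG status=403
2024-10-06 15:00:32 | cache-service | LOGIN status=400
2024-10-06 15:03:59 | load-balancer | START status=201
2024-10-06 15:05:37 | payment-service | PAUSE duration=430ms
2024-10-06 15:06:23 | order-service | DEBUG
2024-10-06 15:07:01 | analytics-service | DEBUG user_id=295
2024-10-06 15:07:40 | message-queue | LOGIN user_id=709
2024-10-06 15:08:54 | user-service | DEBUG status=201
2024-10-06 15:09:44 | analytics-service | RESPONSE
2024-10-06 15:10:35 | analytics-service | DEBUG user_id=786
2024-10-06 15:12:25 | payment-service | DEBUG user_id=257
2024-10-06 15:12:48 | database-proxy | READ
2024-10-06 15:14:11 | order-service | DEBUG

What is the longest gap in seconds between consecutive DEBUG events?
383

To find the longest gap:

1. Extract all DEBUG events in chronological order
2. Calculate time differences between consecutive events
3. Find the maximum difference
4. Longest gap: 383 seconds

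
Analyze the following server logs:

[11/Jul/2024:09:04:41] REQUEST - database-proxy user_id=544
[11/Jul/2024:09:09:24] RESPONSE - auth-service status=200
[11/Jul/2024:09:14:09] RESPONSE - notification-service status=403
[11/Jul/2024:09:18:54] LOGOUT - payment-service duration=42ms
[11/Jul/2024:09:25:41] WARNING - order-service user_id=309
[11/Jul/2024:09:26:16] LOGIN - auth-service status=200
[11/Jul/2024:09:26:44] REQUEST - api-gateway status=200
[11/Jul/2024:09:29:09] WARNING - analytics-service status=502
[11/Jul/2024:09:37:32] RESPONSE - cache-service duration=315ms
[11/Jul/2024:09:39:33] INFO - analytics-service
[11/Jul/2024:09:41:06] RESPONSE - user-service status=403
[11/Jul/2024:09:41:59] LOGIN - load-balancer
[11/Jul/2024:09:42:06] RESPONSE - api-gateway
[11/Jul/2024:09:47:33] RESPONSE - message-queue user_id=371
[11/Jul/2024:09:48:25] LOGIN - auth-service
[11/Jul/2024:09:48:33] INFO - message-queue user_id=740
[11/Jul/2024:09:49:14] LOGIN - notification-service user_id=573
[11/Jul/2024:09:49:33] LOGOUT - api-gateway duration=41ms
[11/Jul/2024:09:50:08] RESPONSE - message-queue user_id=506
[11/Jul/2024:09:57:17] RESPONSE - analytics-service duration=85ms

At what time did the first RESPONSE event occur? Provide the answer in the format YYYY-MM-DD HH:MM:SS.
2024-07-11 09:09:24

To find the first event:

1. Filter for all RESPONSE events
2. Sort by timestamp
3. Select the first one
4. Timestamp: 2024-07-11 09:09:24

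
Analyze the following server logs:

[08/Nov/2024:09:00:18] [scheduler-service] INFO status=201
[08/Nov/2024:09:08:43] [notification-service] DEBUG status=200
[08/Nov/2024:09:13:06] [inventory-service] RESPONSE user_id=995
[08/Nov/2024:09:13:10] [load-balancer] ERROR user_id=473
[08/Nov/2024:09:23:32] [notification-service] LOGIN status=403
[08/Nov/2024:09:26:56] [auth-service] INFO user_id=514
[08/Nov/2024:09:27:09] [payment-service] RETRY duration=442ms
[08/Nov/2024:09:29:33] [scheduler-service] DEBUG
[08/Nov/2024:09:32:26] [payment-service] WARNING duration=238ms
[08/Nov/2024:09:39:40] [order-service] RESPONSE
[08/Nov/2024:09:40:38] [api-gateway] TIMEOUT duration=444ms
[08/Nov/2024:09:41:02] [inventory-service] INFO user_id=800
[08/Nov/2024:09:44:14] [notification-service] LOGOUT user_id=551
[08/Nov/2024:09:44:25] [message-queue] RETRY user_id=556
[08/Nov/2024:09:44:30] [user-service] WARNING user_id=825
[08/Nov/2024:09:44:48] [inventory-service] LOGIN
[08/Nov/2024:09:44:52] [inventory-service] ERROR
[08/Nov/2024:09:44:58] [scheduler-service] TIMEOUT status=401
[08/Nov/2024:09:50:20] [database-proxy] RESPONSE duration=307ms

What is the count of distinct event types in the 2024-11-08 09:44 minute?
6

To count unique event types:

1. Filter events in the minute starting at 2024-11-08 09:44
2. Extract event types from matching entries
3. Count unique types: 6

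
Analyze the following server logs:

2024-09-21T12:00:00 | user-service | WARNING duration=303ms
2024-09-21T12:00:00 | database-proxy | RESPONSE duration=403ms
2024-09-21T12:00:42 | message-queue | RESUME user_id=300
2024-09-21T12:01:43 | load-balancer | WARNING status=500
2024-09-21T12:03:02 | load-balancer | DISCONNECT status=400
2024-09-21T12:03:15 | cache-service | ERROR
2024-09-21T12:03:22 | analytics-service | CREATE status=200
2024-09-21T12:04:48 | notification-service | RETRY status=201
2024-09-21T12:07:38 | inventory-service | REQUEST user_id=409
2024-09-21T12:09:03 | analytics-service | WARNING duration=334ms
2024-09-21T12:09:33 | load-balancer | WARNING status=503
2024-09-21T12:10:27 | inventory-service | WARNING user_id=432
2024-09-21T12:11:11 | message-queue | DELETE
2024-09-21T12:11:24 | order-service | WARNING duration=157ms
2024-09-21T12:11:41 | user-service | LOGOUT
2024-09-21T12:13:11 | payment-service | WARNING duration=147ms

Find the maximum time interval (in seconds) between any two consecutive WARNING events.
440

To find the longest gap:

1. Extract all WARNING events in chronological order
2. Calculate time differences between consecutive events
3. Find the maximum difference
4. Longest gap: 440 seconds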